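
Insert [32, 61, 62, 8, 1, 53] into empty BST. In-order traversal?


Insert 32: root
Insert 61: R from 32
Insert 62: R from 32 -> R from 61
Insert 8: L from 32
Insert 1: L from 32 -> L from 8
Insert 53: R from 32 -> L from 61

In-order: [1, 8, 32, 53, 61, 62]


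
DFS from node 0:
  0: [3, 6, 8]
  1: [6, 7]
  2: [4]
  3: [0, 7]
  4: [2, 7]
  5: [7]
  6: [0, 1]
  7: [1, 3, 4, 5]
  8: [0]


Visit 0, push [8, 6, 3]
Visit 3, push [7]
Visit 7, push [5, 4, 1]
Visit 1, push [6]
Visit 6, push []
Visit 4, push [2]
Visit 2, push []
Visit 5, push []
Visit 8, push []

DFS order: [0, 3, 7, 1, 6, 4, 2, 5, 8]


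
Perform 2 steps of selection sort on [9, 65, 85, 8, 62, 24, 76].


Initial: [9, 65, 85, 8, 62, 24, 76]
Step 1: min=8 at 3
  Swap: [8, 65, 85, 9, 62, 24, 76]
Step 2: min=9 at 3
  Swap: [8, 9, 85, 65, 62, 24, 76]

After 2 steps: [8, 9, 85, 65, 62, 24, 76]


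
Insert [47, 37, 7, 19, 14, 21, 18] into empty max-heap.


Insert 47: [47]
Insert 37: [47, 37]
Insert 7: [47, 37, 7]
Insert 19: [47, 37, 7, 19]
Insert 14: [47, 37, 7, 19, 14]
Insert 21: [47, 37, 21, 19, 14, 7]
Insert 18: [47, 37, 21, 19, 14, 7, 18]

Final heap: [47, 37, 21, 19, 14, 7, 18]


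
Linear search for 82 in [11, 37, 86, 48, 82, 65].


i=0: 11!=82
i=1: 37!=82
i=2: 86!=82
i=3: 48!=82
i=4: 82==82 found!

Found at 4, 5 comps


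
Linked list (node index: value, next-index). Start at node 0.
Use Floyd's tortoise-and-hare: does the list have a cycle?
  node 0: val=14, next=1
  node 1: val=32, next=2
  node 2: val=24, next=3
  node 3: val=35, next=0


Floyd's tortoise (slow, +1) and hare (fast, +2):
  init: slow=0, fast=0
  step 1: slow=1, fast=2
  step 2: slow=2, fast=0
  step 3: slow=3, fast=2
  step 4: slow=0, fast=0
  slow == fast at node 0: cycle detected

Cycle: yes


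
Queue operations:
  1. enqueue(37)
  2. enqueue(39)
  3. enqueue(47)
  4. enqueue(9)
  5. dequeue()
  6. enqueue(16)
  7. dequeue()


enqueue(37) -> [37]
enqueue(39) -> [37, 39]
enqueue(47) -> [37, 39, 47]
enqueue(9) -> [37, 39, 47, 9]
dequeue()->37, [39, 47, 9]
enqueue(16) -> [39, 47, 9, 16]
dequeue()->39, [47, 9, 16]

Final queue: [47, 9, 16]


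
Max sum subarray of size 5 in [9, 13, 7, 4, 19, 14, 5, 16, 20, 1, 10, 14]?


[0:5]: 52
[1:6]: 57
[2:7]: 49
[3:8]: 58
[4:9]: 74
[5:10]: 56
[6:11]: 52
[7:12]: 61

Max: 74 at [4:9]


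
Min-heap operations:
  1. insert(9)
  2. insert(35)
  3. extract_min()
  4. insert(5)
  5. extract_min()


insert(9) -> [9]
insert(35) -> [9, 35]
extract_min()->9, [35]
insert(5) -> [5, 35]
extract_min()->5, [35]

Final heap: [35]


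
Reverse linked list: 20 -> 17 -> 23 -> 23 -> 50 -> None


Step 1: curr=20, set curr.next=prev(None) | reversed so far: 20
Step 2: curr=17, set curr.next=prev(20) | reversed so far: 17 -> 20
Step 3: curr=23, set curr.next=prev(17) | reversed so far: 23 -> 17 -> 20
Step 4: curr=23, set curr.next=prev(23) | reversed so far: 23 -> 23 -> 17 -> 20
Step 5: curr=50, set curr.next=prev(23) | reversed so far: 50 -> 23 -> 23 -> 17 -> 20

50 -> 23 -> 23 -> 17 -> 20 -> None


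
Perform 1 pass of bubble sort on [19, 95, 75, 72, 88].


Initial: [19, 95, 75, 72, 88]
Pass 1: [19, 75, 72, 88, 95] (3 swaps)

After 1 pass: [19, 75, 72, 88, 95]


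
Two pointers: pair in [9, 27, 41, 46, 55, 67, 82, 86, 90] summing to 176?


lo=0(9)+hi=8(90)=99
lo=1(27)+hi=8(90)=117
lo=2(41)+hi=8(90)=131
lo=3(46)+hi=8(90)=136
lo=4(55)+hi=8(90)=145
lo=5(67)+hi=8(90)=157
lo=6(82)+hi=8(90)=172
lo=7(86)+hi=8(90)=176

Yes: 86+90=176


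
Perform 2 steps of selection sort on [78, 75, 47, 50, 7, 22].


Initial: [78, 75, 47, 50, 7, 22]
Step 1: min=7 at 4
  Swap: [7, 75, 47, 50, 78, 22]
Step 2: min=22 at 5
  Swap: [7, 22, 47, 50, 78, 75]

After 2 steps: [7, 22, 47, 50, 78, 75]


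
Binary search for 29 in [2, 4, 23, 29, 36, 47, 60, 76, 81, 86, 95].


Step 1: lo=0, hi=10, mid=5, val=47
Step 2: lo=0, hi=4, mid=2, val=23
Step 3: lo=3, hi=4, mid=3, val=29

Found at index 3


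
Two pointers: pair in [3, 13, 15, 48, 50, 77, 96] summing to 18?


lo=0(3)+hi=6(96)=99
lo=0(3)+hi=5(77)=80
lo=0(3)+hi=4(50)=53
lo=0(3)+hi=3(48)=51
lo=0(3)+hi=2(15)=18

Yes: 3+15=18


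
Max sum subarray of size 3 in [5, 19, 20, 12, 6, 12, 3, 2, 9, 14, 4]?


[0:3]: 44
[1:4]: 51
[2:5]: 38
[3:6]: 30
[4:7]: 21
[5:8]: 17
[6:9]: 14
[7:10]: 25
[8:11]: 27

Max: 51 at [1:4]


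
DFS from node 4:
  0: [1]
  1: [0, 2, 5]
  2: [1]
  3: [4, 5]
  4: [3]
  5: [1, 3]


Visit 4, push [3]
Visit 3, push [5]
Visit 5, push [1]
Visit 1, push [2, 0]
Visit 0, push []
Visit 2, push []

DFS order: [4, 3, 5, 1, 0, 2]


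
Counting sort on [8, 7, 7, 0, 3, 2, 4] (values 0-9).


Input: [8, 7, 7, 0, 3, 2, 4]
Counts: [1, 0, 1, 1, 1, 0, 0, 2, 1, 0]

Sorted: [0, 2, 3, 4, 7, 7, 8]


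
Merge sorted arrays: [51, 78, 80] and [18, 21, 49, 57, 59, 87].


Take 18 from B
Take 21 from B
Take 49 from B
Take 51 from A
Take 57 from B
Take 59 from B
Take 78 from A
Take 80 from A

Merged: [18, 21, 49, 51, 57, 59, 78, 80, 87]


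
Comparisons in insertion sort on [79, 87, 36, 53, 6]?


Algorithm: insertion sort
Input: [79, 87, 36, 53, 6]
Sorted: [6, 36, 53, 79, 87]

10


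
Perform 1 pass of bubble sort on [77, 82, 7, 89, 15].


Initial: [77, 82, 7, 89, 15]
Pass 1: [77, 7, 82, 15, 89] (2 swaps)

After 1 pass: [77, 7, 82, 15, 89]


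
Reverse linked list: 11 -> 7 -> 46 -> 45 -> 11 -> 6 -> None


Step 1: curr=11, set curr.next=prev(None) | reversed so far: 11
Step 2: curr=7, set curr.next=prev(11) | reversed so far: 7 -> 11
Step 3: curr=46, set curr.next=prev(7) | reversed so far: 46 -> 7 -> 11
Step 4: curr=45, set curr.next=prev(46) | reversed so far: 45 -> 46 -> 7 -> 11
Step 5: curr=11, set curr.next=prev(45) | reversed so far: 11 -> 45 -> 46 -> 7 -> 11
Step 6: curr=6, set curr.next=prev(11) | reversed so far: 6 -> 11 -> 45 -> 46 -> 7 -> 11

6 -> 11 -> 45 -> 46 -> 7 -> 11 -> None


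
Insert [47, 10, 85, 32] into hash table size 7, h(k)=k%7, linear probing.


Insert 47: h=5 -> slot 5
Insert 10: h=3 -> slot 3
Insert 85: h=1 -> slot 1
Insert 32: h=4 -> slot 4

Table: [None, 85, None, 10, 32, 47, None]


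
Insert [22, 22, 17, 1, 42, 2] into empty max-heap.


Insert 22: [22]
Insert 22: [22, 22]
Insert 17: [22, 22, 17]
Insert 1: [22, 22, 17, 1]
Insert 42: [42, 22, 17, 1, 22]
Insert 2: [42, 22, 17, 1, 22, 2]

Final heap: [42, 22, 17, 1, 22, 2]


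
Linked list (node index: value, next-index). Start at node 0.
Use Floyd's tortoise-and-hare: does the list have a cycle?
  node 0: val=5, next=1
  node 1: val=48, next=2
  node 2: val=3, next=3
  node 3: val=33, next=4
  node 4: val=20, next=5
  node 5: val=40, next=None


Floyd's tortoise (slow, +1) and hare (fast, +2):
  init: slow=0, fast=0
  step 1: slow=1, fast=2
  step 2: slow=2, fast=4
  step 3: fast 4->5->None, no cycle

Cycle: no


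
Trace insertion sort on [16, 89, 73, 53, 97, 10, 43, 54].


Initial: [16, 89, 73, 53, 97, 10, 43, 54]
Insert 89: [16, 89, 73, 53, 97, 10, 43, 54]
Insert 73: [16, 73, 89, 53, 97, 10, 43, 54]
Insert 53: [16, 53, 73, 89, 97, 10, 43, 54]
Insert 97: [16, 53, 73, 89, 97, 10, 43, 54]
Insert 10: [10, 16, 53, 73, 89, 97, 43, 54]
Insert 43: [10, 16, 43, 53, 73, 89, 97, 54]
Insert 54: [10, 16, 43, 53, 54, 73, 89, 97]

Sorted: [10, 16, 43, 53, 54, 73, 89, 97]


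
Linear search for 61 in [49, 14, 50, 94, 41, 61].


i=0: 49!=61
i=1: 14!=61
i=2: 50!=61
i=3: 94!=61
i=4: 41!=61
i=5: 61==61 found!

Found at 5, 6 comps


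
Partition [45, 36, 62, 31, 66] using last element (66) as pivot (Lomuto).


Pivot: 66
  45 <= 66: advance i (no swap)
  36 <= 66: advance i (no swap)
  62 <= 66: advance i (no swap)
  31 <= 66: advance i (no swap)
Place pivot at 4: [45, 36, 62, 31, 66]

Partitioned: [45, 36, 62, 31, 66]


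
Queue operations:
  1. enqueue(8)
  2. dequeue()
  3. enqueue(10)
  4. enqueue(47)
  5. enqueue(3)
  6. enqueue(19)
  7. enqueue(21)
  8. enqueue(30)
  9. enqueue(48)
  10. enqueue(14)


enqueue(8) -> [8]
dequeue()->8, []
enqueue(10) -> [10]
enqueue(47) -> [10, 47]
enqueue(3) -> [10, 47, 3]
enqueue(19) -> [10, 47, 3, 19]
enqueue(21) -> [10, 47, 3, 19, 21]
enqueue(30) -> [10, 47, 3, 19, 21, 30]
enqueue(48) -> [10, 47, 3, 19, 21, 30, 48]
enqueue(14) -> [10, 47, 3, 19, 21, 30, 48, 14]

Final queue: [10, 47, 3, 19, 21, 30, 48, 14]


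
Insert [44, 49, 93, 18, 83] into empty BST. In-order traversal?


Insert 44: root
Insert 49: R from 44
Insert 93: R from 44 -> R from 49
Insert 18: L from 44
Insert 83: R from 44 -> R from 49 -> L from 93

In-order: [18, 44, 49, 83, 93]


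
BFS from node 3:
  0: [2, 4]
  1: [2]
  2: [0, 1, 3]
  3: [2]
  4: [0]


Visit 3, enqueue [2]
Visit 2, enqueue [0, 1]
Visit 0, enqueue [4]
Visit 1, enqueue []
Visit 4, enqueue []

BFS order: [3, 2, 0, 1, 4]


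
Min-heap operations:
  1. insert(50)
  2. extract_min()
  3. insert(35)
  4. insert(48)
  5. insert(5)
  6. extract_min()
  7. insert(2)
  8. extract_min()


insert(50) -> [50]
extract_min()->50, []
insert(35) -> [35]
insert(48) -> [35, 48]
insert(5) -> [5, 48, 35]
extract_min()->5, [35, 48]
insert(2) -> [2, 48, 35]
extract_min()->2, [35, 48]

Final heap: [35, 48]


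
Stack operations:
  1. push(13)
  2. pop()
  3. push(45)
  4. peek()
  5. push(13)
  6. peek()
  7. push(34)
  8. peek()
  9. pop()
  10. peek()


push(13) -> [13]
pop()->13, []
push(45) -> [45]
peek()->45
push(13) -> [45, 13]
peek()->13
push(34) -> [45, 13, 34]
peek()->34
pop()->34, [45, 13]
peek()->13

Final stack: [45, 13]


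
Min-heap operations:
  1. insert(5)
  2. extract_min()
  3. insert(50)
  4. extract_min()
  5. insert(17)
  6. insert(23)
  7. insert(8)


insert(5) -> [5]
extract_min()->5, []
insert(50) -> [50]
extract_min()->50, []
insert(17) -> [17]
insert(23) -> [17, 23]
insert(8) -> [8, 23, 17]

Final heap: [8, 23, 17]


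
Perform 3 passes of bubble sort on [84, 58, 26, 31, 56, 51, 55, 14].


Initial: [84, 58, 26, 31, 56, 51, 55, 14]
Pass 1: [58, 26, 31, 56, 51, 55, 14, 84] (7 swaps)
Pass 2: [26, 31, 56, 51, 55, 14, 58, 84] (6 swaps)
Pass 3: [26, 31, 51, 55, 14, 56, 58, 84] (3 swaps)

After 3 passes: [26, 31, 51, 55, 14, 56, 58, 84]


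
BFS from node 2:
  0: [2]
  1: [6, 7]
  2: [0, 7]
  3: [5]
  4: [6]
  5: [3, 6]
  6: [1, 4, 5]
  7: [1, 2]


Visit 2, enqueue [0, 7]
Visit 0, enqueue []
Visit 7, enqueue [1]
Visit 1, enqueue [6]
Visit 6, enqueue [4, 5]
Visit 4, enqueue []
Visit 5, enqueue [3]
Visit 3, enqueue []

BFS order: [2, 0, 7, 1, 6, 4, 5, 3]


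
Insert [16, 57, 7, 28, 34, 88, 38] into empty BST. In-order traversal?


Insert 16: root
Insert 57: R from 16
Insert 7: L from 16
Insert 28: R from 16 -> L from 57
Insert 34: R from 16 -> L from 57 -> R from 28
Insert 88: R from 16 -> R from 57
Insert 38: R from 16 -> L from 57 -> R from 28 -> R from 34

In-order: [7, 16, 28, 34, 38, 57, 88]


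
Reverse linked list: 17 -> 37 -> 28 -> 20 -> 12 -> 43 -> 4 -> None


Step 1: curr=17, set curr.next=prev(None) | reversed so far: 17
Step 2: curr=37, set curr.next=prev(17) | reversed so far: 37 -> 17
Step 3: curr=28, set curr.next=prev(37) | reversed so far: 28 -> 37 -> 17
Step 4: curr=20, set curr.next=prev(28) | reversed so far: 20 -> 28 -> 37 -> 17
Step 5: curr=12, set curr.next=prev(20) | reversed so far: 12 -> 20 -> 28 -> 37 -> 17
Step 6: curr=43, set curr.next=prev(12) | reversed so far: 43 -> 12 -> 20 -> 28 -> 37 -> 17
Step 7: curr=4, set curr.next=prev(43) | reversed so far: 4 -> 43 -> 12 -> 20 -> 28 -> 37 -> 17

4 -> 43 -> 12 -> 20 -> 28 -> 37 -> 17 -> None


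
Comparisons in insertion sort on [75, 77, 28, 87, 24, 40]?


Algorithm: insertion sort
Input: [75, 77, 28, 87, 24, 40]
Sorted: [24, 28, 40, 75, 77, 87]

12


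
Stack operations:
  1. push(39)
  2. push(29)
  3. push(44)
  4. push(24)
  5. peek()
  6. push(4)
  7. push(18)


push(39) -> [39]
push(29) -> [39, 29]
push(44) -> [39, 29, 44]
push(24) -> [39, 29, 44, 24]
peek()->24
push(4) -> [39, 29, 44, 24, 4]
push(18) -> [39, 29, 44, 24, 4, 18]

Final stack: [39, 29, 44, 24, 4, 18]


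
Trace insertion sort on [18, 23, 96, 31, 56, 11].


Initial: [18, 23, 96, 31, 56, 11]
Insert 23: [18, 23, 96, 31, 56, 11]
Insert 96: [18, 23, 96, 31, 56, 11]
Insert 31: [18, 23, 31, 96, 56, 11]
Insert 56: [18, 23, 31, 56, 96, 11]
Insert 11: [11, 18, 23, 31, 56, 96]

Sorted: [11, 18, 23, 31, 56, 96]


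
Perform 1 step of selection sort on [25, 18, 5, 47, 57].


Initial: [25, 18, 5, 47, 57]
Step 1: min=5 at 2
  Swap: [5, 18, 25, 47, 57]

After 1 step: [5, 18, 25, 47, 57]


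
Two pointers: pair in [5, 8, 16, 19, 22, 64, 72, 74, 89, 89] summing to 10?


lo=0(5)+hi=9(89)=94
lo=0(5)+hi=8(89)=94
lo=0(5)+hi=7(74)=79
lo=0(5)+hi=6(72)=77
lo=0(5)+hi=5(64)=69
lo=0(5)+hi=4(22)=27
lo=0(5)+hi=3(19)=24
lo=0(5)+hi=2(16)=21
lo=0(5)+hi=1(8)=13

No pair found


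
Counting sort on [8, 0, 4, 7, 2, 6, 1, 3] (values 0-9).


Input: [8, 0, 4, 7, 2, 6, 1, 3]
Counts: [1, 1, 1, 1, 1, 0, 1, 1, 1, 0]

Sorted: [0, 1, 2, 3, 4, 6, 7, 8]


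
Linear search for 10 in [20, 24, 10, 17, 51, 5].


i=0: 20!=10
i=1: 24!=10
i=2: 10==10 found!

Found at 2, 3 comps


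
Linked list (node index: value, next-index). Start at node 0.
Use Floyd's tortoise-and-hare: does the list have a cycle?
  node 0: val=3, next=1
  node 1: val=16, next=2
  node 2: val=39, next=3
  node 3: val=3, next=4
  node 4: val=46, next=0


Floyd's tortoise (slow, +1) and hare (fast, +2):
  init: slow=0, fast=0
  step 1: slow=1, fast=2
  step 2: slow=2, fast=4
  step 3: slow=3, fast=1
  step 4: slow=4, fast=3
  step 5: slow=0, fast=0
  slow == fast at node 0: cycle detected

Cycle: yes


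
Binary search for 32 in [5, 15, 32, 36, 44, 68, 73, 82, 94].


Step 1: lo=0, hi=8, mid=4, val=44
Step 2: lo=0, hi=3, mid=1, val=15
Step 3: lo=2, hi=3, mid=2, val=32

Found at index 2


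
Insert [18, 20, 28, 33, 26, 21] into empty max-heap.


Insert 18: [18]
Insert 20: [20, 18]
Insert 28: [28, 18, 20]
Insert 33: [33, 28, 20, 18]
Insert 26: [33, 28, 20, 18, 26]
Insert 21: [33, 28, 21, 18, 26, 20]

Final heap: [33, 28, 21, 18, 26, 20]


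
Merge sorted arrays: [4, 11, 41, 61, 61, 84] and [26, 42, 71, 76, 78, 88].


Take 4 from A
Take 11 from A
Take 26 from B
Take 41 from A
Take 42 from B
Take 61 from A
Take 61 from A
Take 71 from B
Take 76 from B
Take 78 from B
Take 84 from A

Merged: [4, 11, 26, 41, 42, 61, 61, 71, 76, 78, 84, 88]


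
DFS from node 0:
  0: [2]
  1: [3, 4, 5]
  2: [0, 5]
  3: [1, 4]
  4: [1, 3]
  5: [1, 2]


Visit 0, push [2]
Visit 2, push [5]
Visit 5, push [1]
Visit 1, push [4, 3]
Visit 3, push [4]
Visit 4, push []

DFS order: [0, 2, 5, 1, 3, 4]


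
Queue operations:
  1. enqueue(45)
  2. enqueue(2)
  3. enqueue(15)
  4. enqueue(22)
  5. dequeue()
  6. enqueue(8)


enqueue(45) -> [45]
enqueue(2) -> [45, 2]
enqueue(15) -> [45, 2, 15]
enqueue(22) -> [45, 2, 15, 22]
dequeue()->45, [2, 15, 22]
enqueue(8) -> [2, 15, 22, 8]

Final queue: [2, 15, 22, 8]


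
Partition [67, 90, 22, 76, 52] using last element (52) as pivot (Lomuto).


Pivot: 52
  22 <= 52: swap -> [22, 90, 67, 76, 52]
Place pivot at 1: [22, 52, 67, 76, 90]

Partitioned: [22, 52, 67, 76, 90]


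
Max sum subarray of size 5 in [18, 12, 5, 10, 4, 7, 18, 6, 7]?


[0:5]: 49
[1:6]: 38
[2:7]: 44
[3:8]: 45
[4:9]: 42

Max: 49 at [0:5]


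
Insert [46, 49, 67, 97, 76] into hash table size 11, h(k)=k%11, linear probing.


Insert 46: h=2 -> slot 2
Insert 49: h=5 -> slot 5
Insert 67: h=1 -> slot 1
Insert 97: h=9 -> slot 9
Insert 76: h=10 -> slot 10

Table: [None, 67, 46, None, None, 49, None, None, None, 97, 76]


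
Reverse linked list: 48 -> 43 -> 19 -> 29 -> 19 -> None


Step 1: curr=48, set curr.next=prev(None) | reversed so far: 48
Step 2: curr=43, set curr.next=prev(48) | reversed so far: 43 -> 48
Step 3: curr=19, set curr.next=prev(43) | reversed so far: 19 -> 43 -> 48
Step 4: curr=29, set curr.next=prev(19) | reversed so far: 29 -> 19 -> 43 -> 48
Step 5: curr=19, set curr.next=prev(29) | reversed so far: 19 -> 29 -> 19 -> 43 -> 48

19 -> 29 -> 19 -> 43 -> 48 -> None


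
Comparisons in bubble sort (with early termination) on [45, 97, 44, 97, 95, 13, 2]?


Algorithm: bubble sort (with early termination)
Input: [45, 97, 44, 97, 95, 13, 2]
Sorted: [2, 13, 44, 45, 95, 97, 97]

21


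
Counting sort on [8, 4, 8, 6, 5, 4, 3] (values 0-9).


Input: [8, 4, 8, 6, 5, 4, 3]
Counts: [0, 0, 0, 1, 2, 1, 1, 0, 2, 0]

Sorted: [3, 4, 4, 5, 6, 8, 8]


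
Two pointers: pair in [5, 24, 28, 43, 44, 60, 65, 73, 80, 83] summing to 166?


lo=0(5)+hi=9(83)=88
lo=1(24)+hi=9(83)=107
lo=2(28)+hi=9(83)=111
lo=3(43)+hi=9(83)=126
lo=4(44)+hi=9(83)=127
lo=5(60)+hi=9(83)=143
lo=6(65)+hi=9(83)=148
lo=7(73)+hi=9(83)=156
lo=8(80)+hi=9(83)=163

No pair found


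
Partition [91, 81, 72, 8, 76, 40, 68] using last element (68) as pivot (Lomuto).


Pivot: 68
  8 <= 68: swap -> [8, 81, 72, 91, 76, 40, 68]
  40 <= 68: swap -> [8, 40, 72, 91, 76, 81, 68]
Place pivot at 2: [8, 40, 68, 91, 76, 81, 72]

Partitioned: [8, 40, 68, 91, 76, 81, 72]


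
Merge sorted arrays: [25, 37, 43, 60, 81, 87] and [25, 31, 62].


Take 25 from A
Take 25 from B
Take 31 from B
Take 37 from A
Take 43 from A
Take 60 from A
Take 62 from B

Merged: [25, 25, 31, 37, 43, 60, 62, 81, 87]


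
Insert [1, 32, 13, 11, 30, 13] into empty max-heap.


Insert 1: [1]
Insert 32: [32, 1]
Insert 13: [32, 1, 13]
Insert 11: [32, 11, 13, 1]
Insert 30: [32, 30, 13, 1, 11]
Insert 13: [32, 30, 13, 1, 11, 13]

Final heap: [32, 30, 13, 1, 11, 13]


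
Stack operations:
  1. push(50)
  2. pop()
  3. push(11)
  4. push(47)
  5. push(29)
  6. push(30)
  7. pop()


push(50) -> [50]
pop()->50, []
push(11) -> [11]
push(47) -> [11, 47]
push(29) -> [11, 47, 29]
push(30) -> [11, 47, 29, 30]
pop()->30, [11, 47, 29]

Final stack: [11, 47, 29]


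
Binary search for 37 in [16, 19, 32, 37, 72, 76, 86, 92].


Step 1: lo=0, hi=7, mid=3, val=37

Found at index 3


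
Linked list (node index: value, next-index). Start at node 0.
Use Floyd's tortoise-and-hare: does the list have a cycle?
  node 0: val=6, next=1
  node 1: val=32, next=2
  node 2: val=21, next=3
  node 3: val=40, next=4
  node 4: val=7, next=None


Floyd's tortoise (slow, +1) and hare (fast, +2):
  init: slow=0, fast=0
  step 1: slow=1, fast=2
  step 2: slow=2, fast=4
  step 3: fast -> None, no cycle

Cycle: no


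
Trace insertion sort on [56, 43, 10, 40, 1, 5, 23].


Initial: [56, 43, 10, 40, 1, 5, 23]
Insert 43: [43, 56, 10, 40, 1, 5, 23]
Insert 10: [10, 43, 56, 40, 1, 5, 23]
Insert 40: [10, 40, 43, 56, 1, 5, 23]
Insert 1: [1, 10, 40, 43, 56, 5, 23]
Insert 5: [1, 5, 10, 40, 43, 56, 23]
Insert 23: [1, 5, 10, 23, 40, 43, 56]

Sorted: [1, 5, 10, 23, 40, 43, 56]


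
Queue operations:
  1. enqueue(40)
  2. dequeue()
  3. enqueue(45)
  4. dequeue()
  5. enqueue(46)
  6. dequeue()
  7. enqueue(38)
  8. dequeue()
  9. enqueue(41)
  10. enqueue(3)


enqueue(40) -> [40]
dequeue()->40, []
enqueue(45) -> [45]
dequeue()->45, []
enqueue(46) -> [46]
dequeue()->46, []
enqueue(38) -> [38]
dequeue()->38, []
enqueue(41) -> [41]
enqueue(3) -> [41, 3]

Final queue: [41, 3]


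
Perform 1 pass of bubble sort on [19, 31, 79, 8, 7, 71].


Initial: [19, 31, 79, 8, 7, 71]
Pass 1: [19, 31, 8, 7, 71, 79] (3 swaps)

After 1 pass: [19, 31, 8, 7, 71, 79]


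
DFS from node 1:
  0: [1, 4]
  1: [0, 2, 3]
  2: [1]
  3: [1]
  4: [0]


Visit 1, push [3, 2, 0]
Visit 0, push [4]
Visit 4, push []
Visit 2, push []
Visit 3, push []

DFS order: [1, 0, 4, 2, 3]


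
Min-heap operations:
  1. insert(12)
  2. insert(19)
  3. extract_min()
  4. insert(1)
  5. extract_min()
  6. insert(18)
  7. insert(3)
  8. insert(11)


insert(12) -> [12]
insert(19) -> [12, 19]
extract_min()->12, [19]
insert(1) -> [1, 19]
extract_min()->1, [19]
insert(18) -> [18, 19]
insert(3) -> [3, 19, 18]
insert(11) -> [3, 11, 18, 19]

Final heap: [3, 11, 18, 19]


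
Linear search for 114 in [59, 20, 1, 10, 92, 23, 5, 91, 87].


i=0: 59!=114
i=1: 20!=114
i=2: 1!=114
i=3: 10!=114
i=4: 92!=114
i=5: 23!=114
i=6: 5!=114
i=7: 91!=114
i=8: 87!=114

Not found, 9 comps


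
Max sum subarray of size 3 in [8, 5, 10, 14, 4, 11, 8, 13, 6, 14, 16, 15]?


[0:3]: 23
[1:4]: 29
[2:5]: 28
[3:6]: 29
[4:7]: 23
[5:8]: 32
[6:9]: 27
[7:10]: 33
[8:11]: 36
[9:12]: 45

Max: 45 at [9:12]


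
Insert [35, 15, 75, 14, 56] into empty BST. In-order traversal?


Insert 35: root
Insert 15: L from 35
Insert 75: R from 35
Insert 14: L from 35 -> L from 15
Insert 56: R from 35 -> L from 75

In-order: [14, 15, 35, 56, 75]


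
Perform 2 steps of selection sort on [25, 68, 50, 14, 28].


Initial: [25, 68, 50, 14, 28]
Step 1: min=14 at 3
  Swap: [14, 68, 50, 25, 28]
Step 2: min=25 at 3
  Swap: [14, 25, 50, 68, 28]

After 2 steps: [14, 25, 50, 68, 28]


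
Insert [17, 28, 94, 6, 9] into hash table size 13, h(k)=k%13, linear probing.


Insert 17: h=4 -> slot 4
Insert 28: h=2 -> slot 2
Insert 94: h=3 -> slot 3
Insert 6: h=6 -> slot 6
Insert 9: h=9 -> slot 9

Table: [None, None, 28, 94, 17, None, 6, None, None, 9, None, None, None]


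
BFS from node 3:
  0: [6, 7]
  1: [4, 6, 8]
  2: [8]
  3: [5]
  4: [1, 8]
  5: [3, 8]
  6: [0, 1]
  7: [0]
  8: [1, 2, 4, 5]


Visit 3, enqueue [5]
Visit 5, enqueue [8]
Visit 8, enqueue [1, 2, 4]
Visit 1, enqueue [6]
Visit 2, enqueue []
Visit 4, enqueue []
Visit 6, enqueue [0]
Visit 0, enqueue [7]
Visit 7, enqueue []

BFS order: [3, 5, 8, 1, 2, 4, 6, 0, 7]


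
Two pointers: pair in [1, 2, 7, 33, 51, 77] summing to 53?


lo=0(1)+hi=5(77)=78
lo=0(1)+hi=4(51)=52
lo=1(2)+hi=4(51)=53

Yes: 2+51=53


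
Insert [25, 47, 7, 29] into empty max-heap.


Insert 25: [25]
Insert 47: [47, 25]
Insert 7: [47, 25, 7]
Insert 29: [47, 29, 7, 25]

Final heap: [47, 29, 7, 25]


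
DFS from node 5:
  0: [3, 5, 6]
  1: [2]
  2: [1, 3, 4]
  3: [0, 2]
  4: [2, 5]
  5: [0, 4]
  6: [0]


Visit 5, push [4, 0]
Visit 0, push [6, 3]
Visit 3, push [2]
Visit 2, push [4, 1]
Visit 1, push []
Visit 4, push []
Visit 6, push []

DFS order: [5, 0, 3, 2, 1, 4, 6]


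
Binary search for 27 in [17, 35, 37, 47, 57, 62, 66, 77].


Step 1: lo=0, hi=7, mid=3, val=47
Step 2: lo=0, hi=2, mid=1, val=35
Step 3: lo=0, hi=0, mid=0, val=17

Not found


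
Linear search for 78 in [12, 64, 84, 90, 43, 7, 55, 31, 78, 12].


i=0: 12!=78
i=1: 64!=78
i=2: 84!=78
i=3: 90!=78
i=4: 43!=78
i=5: 7!=78
i=6: 55!=78
i=7: 31!=78
i=8: 78==78 found!

Found at 8, 9 comps


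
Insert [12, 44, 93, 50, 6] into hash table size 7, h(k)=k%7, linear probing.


Insert 12: h=5 -> slot 5
Insert 44: h=2 -> slot 2
Insert 93: h=2, 1 probes -> slot 3
Insert 50: h=1 -> slot 1
Insert 6: h=6 -> slot 6

Table: [None, 50, 44, 93, None, 12, 6]


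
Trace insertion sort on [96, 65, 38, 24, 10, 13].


Initial: [96, 65, 38, 24, 10, 13]
Insert 65: [65, 96, 38, 24, 10, 13]
Insert 38: [38, 65, 96, 24, 10, 13]
Insert 24: [24, 38, 65, 96, 10, 13]
Insert 10: [10, 24, 38, 65, 96, 13]
Insert 13: [10, 13, 24, 38, 65, 96]

Sorted: [10, 13, 24, 38, 65, 96]


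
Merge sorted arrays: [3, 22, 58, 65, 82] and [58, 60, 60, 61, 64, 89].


Take 3 from A
Take 22 from A
Take 58 from A
Take 58 from B
Take 60 from B
Take 60 from B
Take 61 from B
Take 64 from B
Take 65 from A
Take 82 from A

Merged: [3, 22, 58, 58, 60, 60, 61, 64, 65, 82, 89]


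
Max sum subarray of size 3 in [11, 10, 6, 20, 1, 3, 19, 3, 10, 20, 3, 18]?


[0:3]: 27
[1:4]: 36
[2:5]: 27
[3:6]: 24
[4:7]: 23
[5:8]: 25
[6:9]: 32
[7:10]: 33
[8:11]: 33
[9:12]: 41

Max: 41 at [9:12]


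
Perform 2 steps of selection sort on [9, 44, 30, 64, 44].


Initial: [9, 44, 30, 64, 44]
Step 1: min=9 at 0
  Swap: [9, 44, 30, 64, 44]
Step 2: min=30 at 2
  Swap: [9, 30, 44, 64, 44]

After 2 steps: [9, 30, 44, 64, 44]


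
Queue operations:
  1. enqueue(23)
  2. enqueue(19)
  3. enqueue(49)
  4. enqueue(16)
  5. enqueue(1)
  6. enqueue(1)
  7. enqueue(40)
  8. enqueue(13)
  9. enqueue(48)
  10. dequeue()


enqueue(23) -> [23]
enqueue(19) -> [23, 19]
enqueue(49) -> [23, 19, 49]
enqueue(16) -> [23, 19, 49, 16]
enqueue(1) -> [23, 19, 49, 16, 1]
enqueue(1) -> [23, 19, 49, 16, 1, 1]
enqueue(40) -> [23, 19, 49, 16, 1, 1, 40]
enqueue(13) -> [23, 19, 49, 16, 1, 1, 40, 13]
enqueue(48) -> [23, 19, 49, 16, 1, 1, 40, 13, 48]
dequeue()->23, [19, 49, 16, 1, 1, 40, 13, 48]

Final queue: [19, 49, 16, 1, 1, 40, 13, 48]


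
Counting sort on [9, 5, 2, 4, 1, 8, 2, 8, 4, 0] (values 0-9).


Input: [9, 5, 2, 4, 1, 8, 2, 8, 4, 0]
Counts: [1, 1, 2, 0, 2, 1, 0, 0, 2, 1]

Sorted: [0, 1, 2, 2, 4, 4, 5, 8, 8, 9]


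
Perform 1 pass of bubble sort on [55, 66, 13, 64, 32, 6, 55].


Initial: [55, 66, 13, 64, 32, 6, 55]
Pass 1: [55, 13, 64, 32, 6, 55, 66] (5 swaps)

After 1 pass: [55, 13, 64, 32, 6, 55, 66]


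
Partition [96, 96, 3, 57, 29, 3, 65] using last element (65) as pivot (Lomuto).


Pivot: 65
  3 <= 65: swap -> [3, 96, 96, 57, 29, 3, 65]
  57 <= 65: swap -> [3, 57, 96, 96, 29, 3, 65]
  29 <= 65: swap -> [3, 57, 29, 96, 96, 3, 65]
  3 <= 65: swap -> [3, 57, 29, 3, 96, 96, 65]
Place pivot at 4: [3, 57, 29, 3, 65, 96, 96]

Partitioned: [3, 57, 29, 3, 65, 96, 96]


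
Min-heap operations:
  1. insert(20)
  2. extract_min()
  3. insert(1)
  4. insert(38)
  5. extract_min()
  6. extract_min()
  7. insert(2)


insert(20) -> [20]
extract_min()->20, []
insert(1) -> [1]
insert(38) -> [1, 38]
extract_min()->1, [38]
extract_min()->38, []
insert(2) -> [2]

Final heap: [2]


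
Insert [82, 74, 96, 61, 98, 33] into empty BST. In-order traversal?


Insert 82: root
Insert 74: L from 82
Insert 96: R from 82
Insert 61: L from 82 -> L from 74
Insert 98: R from 82 -> R from 96
Insert 33: L from 82 -> L from 74 -> L from 61

In-order: [33, 61, 74, 82, 96, 98]


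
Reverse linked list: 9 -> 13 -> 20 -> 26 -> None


Step 1: curr=9, set curr.next=prev(None) | reversed so far: 9
Step 2: curr=13, set curr.next=prev(9) | reversed so far: 13 -> 9
Step 3: curr=20, set curr.next=prev(13) | reversed so far: 20 -> 13 -> 9
Step 4: curr=26, set curr.next=prev(20) | reversed so far: 26 -> 20 -> 13 -> 9

26 -> 20 -> 13 -> 9 -> None


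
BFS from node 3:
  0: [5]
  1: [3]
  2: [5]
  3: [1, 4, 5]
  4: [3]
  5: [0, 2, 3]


Visit 3, enqueue [1, 4, 5]
Visit 1, enqueue []
Visit 4, enqueue []
Visit 5, enqueue [0, 2]
Visit 0, enqueue []
Visit 2, enqueue []

BFS order: [3, 1, 4, 5, 0, 2]


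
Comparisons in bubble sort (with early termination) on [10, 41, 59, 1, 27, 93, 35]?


Algorithm: bubble sort (with early termination)
Input: [10, 41, 59, 1, 27, 93, 35]
Sorted: [1, 10, 27, 35, 41, 59, 93]

18


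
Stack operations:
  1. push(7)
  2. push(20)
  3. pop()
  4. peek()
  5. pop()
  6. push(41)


push(7) -> [7]
push(20) -> [7, 20]
pop()->20, [7]
peek()->7
pop()->7, []
push(41) -> [41]

Final stack: [41]


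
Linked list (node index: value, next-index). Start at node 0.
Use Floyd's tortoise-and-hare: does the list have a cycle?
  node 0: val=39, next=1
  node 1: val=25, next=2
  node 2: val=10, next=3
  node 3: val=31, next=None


Floyd's tortoise (slow, +1) and hare (fast, +2):
  init: slow=0, fast=0
  step 1: slow=1, fast=2
  step 2: fast 2->3->None, no cycle

Cycle: no


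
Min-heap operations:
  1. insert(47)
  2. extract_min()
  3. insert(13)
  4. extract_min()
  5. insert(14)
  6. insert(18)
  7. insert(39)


insert(47) -> [47]
extract_min()->47, []
insert(13) -> [13]
extract_min()->13, []
insert(14) -> [14]
insert(18) -> [14, 18]
insert(39) -> [14, 18, 39]

Final heap: [14, 18, 39]


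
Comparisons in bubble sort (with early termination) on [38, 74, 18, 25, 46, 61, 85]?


Algorithm: bubble sort (with early termination)
Input: [38, 74, 18, 25, 46, 61, 85]
Sorted: [18, 25, 38, 46, 61, 74, 85]

15


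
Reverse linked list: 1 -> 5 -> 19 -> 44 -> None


Step 1: curr=1, set curr.next=prev(None) | reversed so far: 1
Step 2: curr=5, set curr.next=prev(1) | reversed so far: 5 -> 1
Step 3: curr=19, set curr.next=prev(5) | reversed so far: 19 -> 5 -> 1
Step 4: curr=44, set curr.next=prev(19) | reversed so far: 44 -> 19 -> 5 -> 1

44 -> 19 -> 5 -> 1 -> None


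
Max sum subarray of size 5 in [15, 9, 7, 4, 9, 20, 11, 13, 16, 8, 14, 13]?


[0:5]: 44
[1:6]: 49
[2:7]: 51
[3:8]: 57
[4:9]: 69
[5:10]: 68
[6:11]: 62
[7:12]: 64

Max: 69 at [4:9]


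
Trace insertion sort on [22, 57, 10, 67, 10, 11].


Initial: [22, 57, 10, 67, 10, 11]
Insert 57: [22, 57, 10, 67, 10, 11]
Insert 10: [10, 22, 57, 67, 10, 11]
Insert 67: [10, 22, 57, 67, 10, 11]
Insert 10: [10, 10, 22, 57, 67, 11]
Insert 11: [10, 10, 11, 22, 57, 67]

Sorted: [10, 10, 11, 22, 57, 67]


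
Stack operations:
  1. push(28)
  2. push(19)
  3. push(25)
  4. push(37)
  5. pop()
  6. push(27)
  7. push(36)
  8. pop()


push(28) -> [28]
push(19) -> [28, 19]
push(25) -> [28, 19, 25]
push(37) -> [28, 19, 25, 37]
pop()->37, [28, 19, 25]
push(27) -> [28, 19, 25, 27]
push(36) -> [28, 19, 25, 27, 36]
pop()->36, [28, 19, 25, 27]

Final stack: [28, 19, 25, 27]


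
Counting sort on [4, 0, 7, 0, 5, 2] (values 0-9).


Input: [4, 0, 7, 0, 5, 2]
Counts: [2, 0, 1, 0, 1, 1, 0, 1, 0, 0]

Sorted: [0, 0, 2, 4, 5, 7]


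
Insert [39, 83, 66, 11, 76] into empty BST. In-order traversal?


Insert 39: root
Insert 83: R from 39
Insert 66: R from 39 -> L from 83
Insert 11: L from 39
Insert 76: R from 39 -> L from 83 -> R from 66

In-order: [11, 39, 66, 76, 83]


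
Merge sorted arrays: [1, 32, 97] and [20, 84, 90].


Take 1 from A
Take 20 from B
Take 32 from A
Take 84 from B
Take 90 from B

Merged: [1, 20, 32, 84, 90, 97]


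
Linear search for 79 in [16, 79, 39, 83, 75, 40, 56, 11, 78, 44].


i=0: 16!=79
i=1: 79==79 found!

Found at 1, 2 comps


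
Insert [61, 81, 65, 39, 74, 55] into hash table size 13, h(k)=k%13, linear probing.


Insert 61: h=9 -> slot 9
Insert 81: h=3 -> slot 3
Insert 65: h=0 -> slot 0
Insert 39: h=0, 1 probes -> slot 1
Insert 74: h=9, 1 probes -> slot 10
Insert 55: h=3, 1 probes -> slot 4

Table: [65, 39, None, 81, 55, None, None, None, None, 61, 74, None, None]


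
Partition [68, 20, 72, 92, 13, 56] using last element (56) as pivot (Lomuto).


Pivot: 56
  20 <= 56: swap -> [20, 68, 72, 92, 13, 56]
  13 <= 56: swap -> [20, 13, 72, 92, 68, 56]
Place pivot at 2: [20, 13, 56, 92, 68, 72]

Partitioned: [20, 13, 56, 92, 68, 72]


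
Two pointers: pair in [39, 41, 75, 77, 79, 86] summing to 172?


lo=0(39)+hi=5(86)=125
lo=1(41)+hi=5(86)=127
lo=2(75)+hi=5(86)=161
lo=3(77)+hi=5(86)=163
lo=4(79)+hi=5(86)=165

No pair found


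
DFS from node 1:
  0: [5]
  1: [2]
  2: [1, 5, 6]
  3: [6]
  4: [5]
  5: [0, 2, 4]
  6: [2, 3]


Visit 1, push [2]
Visit 2, push [6, 5]
Visit 5, push [4, 0]
Visit 0, push []
Visit 4, push []
Visit 6, push [3]
Visit 3, push []

DFS order: [1, 2, 5, 0, 4, 6, 3]


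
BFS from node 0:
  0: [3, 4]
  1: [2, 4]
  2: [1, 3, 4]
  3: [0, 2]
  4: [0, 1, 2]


Visit 0, enqueue [3, 4]
Visit 3, enqueue [2]
Visit 4, enqueue [1]
Visit 2, enqueue []
Visit 1, enqueue []

BFS order: [0, 3, 4, 2, 1]


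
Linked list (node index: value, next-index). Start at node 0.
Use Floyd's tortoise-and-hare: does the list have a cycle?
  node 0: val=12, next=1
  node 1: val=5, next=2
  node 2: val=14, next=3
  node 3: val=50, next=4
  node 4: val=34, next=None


Floyd's tortoise (slow, +1) and hare (fast, +2):
  init: slow=0, fast=0
  step 1: slow=1, fast=2
  step 2: slow=2, fast=4
  step 3: fast -> None, no cycle

Cycle: no


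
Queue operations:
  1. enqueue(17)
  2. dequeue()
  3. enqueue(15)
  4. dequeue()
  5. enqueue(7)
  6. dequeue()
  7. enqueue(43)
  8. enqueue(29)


enqueue(17) -> [17]
dequeue()->17, []
enqueue(15) -> [15]
dequeue()->15, []
enqueue(7) -> [7]
dequeue()->7, []
enqueue(43) -> [43]
enqueue(29) -> [43, 29]

Final queue: [43, 29]


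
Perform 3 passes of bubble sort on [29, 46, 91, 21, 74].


Initial: [29, 46, 91, 21, 74]
Pass 1: [29, 46, 21, 74, 91] (2 swaps)
Pass 2: [29, 21, 46, 74, 91] (1 swaps)
Pass 3: [21, 29, 46, 74, 91] (1 swaps)

After 3 passes: [21, 29, 46, 74, 91]


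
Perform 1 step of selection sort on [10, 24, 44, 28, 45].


Initial: [10, 24, 44, 28, 45]
Step 1: min=10 at 0
  Swap: [10, 24, 44, 28, 45]

After 1 step: [10, 24, 44, 28, 45]


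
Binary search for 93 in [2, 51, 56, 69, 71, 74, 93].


Step 1: lo=0, hi=6, mid=3, val=69
Step 2: lo=4, hi=6, mid=5, val=74
Step 3: lo=6, hi=6, mid=6, val=93

Found at index 6


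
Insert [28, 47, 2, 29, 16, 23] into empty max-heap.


Insert 28: [28]
Insert 47: [47, 28]
Insert 2: [47, 28, 2]
Insert 29: [47, 29, 2, 28]
Insert 16: [47, 29, 2, 28, 16]
Insert 23: [47, 29, 23, 28, 16, 2]

Final heap: [47, 29, 23, 28, 16, 2]


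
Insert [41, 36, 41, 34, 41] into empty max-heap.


Insert 41: [41]
Insert 36: [41, 36]
Insert 41: [41, 36, 41]
Insert 34: [41, 36, 41, 34]
Insert 41: [41, 41, 41, 34, 36]

Final heap: [41, 41, 41, 34, 36]


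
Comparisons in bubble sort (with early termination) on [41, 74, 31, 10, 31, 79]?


Algorithm: bubble sort (with early termination)
Input: [41, 74, 31, 10, 31, 79]
Sorted: [10, 31, 31, 41, 74, 79]

14


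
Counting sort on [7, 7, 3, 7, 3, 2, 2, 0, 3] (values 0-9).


Input: [7, 7, 3, 7, 3, 2, 2, 0, 3]
Counts: [1, 0, 2, 3, 0, 0, 0, 3, 0, 0]

Sorted: [0, 2, 2, 3, 3, 3, 7, 7, 7]


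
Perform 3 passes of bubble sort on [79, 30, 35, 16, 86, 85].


Initial: [79, 30, 35, 16, 86, 85]
Pass 1: [30, 35, 16, 79, 85, 86] (4 swaps)
Pass 2: [30, 16, 35, 79, 85, 86] (1 swaps)
Pass 3: [16, 30, 35, 79, 85, 86] (1 swaps)

After 3 passes: [16, 30, 35, 79, 85, 86]


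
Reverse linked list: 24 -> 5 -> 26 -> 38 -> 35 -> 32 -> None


Step 1: curr=24, set curr.next=prev(None) | reversed so far: 24
Step 2: curr=5, set curr.next=prev(24) | reversed so far: 5 -> 24
Step 3: curr=26, set curr.next=prev(5) | reversed so far: 26 -> 5 -> 24
Step 4: curr=38, set curr.next=prev(26) | reversed so far: 38 -> 26 -> 5 -> 24
Step 5: curr=35, set curr.next=prev(38) | reversed so far: 35 -> 38 -> 26 -> 5 -> 24
Step 6: curr=32, set curr.next=prev(35) | reversed so far: 32 -> 35 -> 38 -> 26 -> 5 -> 24

32 -> 35 -> 38 -> 26 -> 5 -> 24 -> None


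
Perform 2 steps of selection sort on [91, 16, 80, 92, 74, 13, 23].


Initial: [91, 16, 80, 92, 74, 13, 23]
Step 1: min=13 at 5
  Swap: [13, 16, 80, 92, 74, 91, 23]
Step 2: min=16 at 1
  Swap: [13, 16, 80, 92, 74, 91, 23]

After 2 steps: [13, 16, 80, 92, 74, 91, 23]


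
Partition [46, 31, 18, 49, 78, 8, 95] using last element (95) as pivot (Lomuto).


Pivot: 95
  46 <= 95: advance i (no swap)
  31 <= 95: advance i (no swap)
  18 <= 95: advance i (no swap)
  49 <= 95: advance i (no swap)
  78 <= 95: advance i (no swap)
  8 <= 95: advance i (no swap)
Place pivot at 6: [46, 31, 18, 49, 78, 8, 95]

Partitioned: [46, 31, 18, 49, 78, 8, 95]


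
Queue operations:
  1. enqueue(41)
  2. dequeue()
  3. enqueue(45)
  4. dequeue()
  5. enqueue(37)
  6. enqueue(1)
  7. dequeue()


enqueue(41) -> [41]
dequeue()->41, []
enqueue(45) -> [45]
dequeue()->45, []
enqueue(37) -> [37]
enqueue(1) -> [37, 1]
dequeue()->37, [1]

Final queue: [1]


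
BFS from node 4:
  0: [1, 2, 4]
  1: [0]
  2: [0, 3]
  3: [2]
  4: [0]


Visit 4, enqueue [0]
Visit 0, enqueue [1, 2]
Visit 1, enqueue []
Visit 2, enqueue [3]
Visit 3, enqueue []

BFS order: [4, 0, 1, 2, 3]


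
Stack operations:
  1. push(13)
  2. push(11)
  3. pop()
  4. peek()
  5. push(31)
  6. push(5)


push(13) -> [13]
push(11) -> [13, 11]
pop()->11, [13]
peek()->13
push(31) -> [13, 31]
push(5) -> [13, 31, 5]

Final stack: [13, 31, 5]


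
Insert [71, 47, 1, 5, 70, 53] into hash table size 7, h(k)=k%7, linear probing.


Insert 71: h=1 -> slot 1
Insert 47: h=5 -> slot 5
Insert 1: h=1, 1 probes -> slot 2
Insert 5: h=5, 1 probes -> slot 6
Insert 70: h=0 -> slot 0
Insert 53: h=4 -> slot 4

Table: [70, 71, 1, None, 53, 47, 5]


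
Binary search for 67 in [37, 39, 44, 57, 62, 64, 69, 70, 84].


Step 1: lo=0, hi=8, mid=4, val=62
Step 2: lo=5, hi=8, mid=6, val=69
Step 3: lo=5, hi=5, mid=5, val=64

Not found


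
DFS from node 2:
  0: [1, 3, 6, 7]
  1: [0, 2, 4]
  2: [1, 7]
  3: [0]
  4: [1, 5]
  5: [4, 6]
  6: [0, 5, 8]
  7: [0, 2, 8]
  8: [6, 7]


Visit 2, push [7, 1]
Visit 1, push [4, 0]
Visit 0, push [7, 6, 3]
Visit 3, push []
Visit 6, push [8, 5]
Visit 5, push [4]
Visit 4, push []
Visit 8, push [7]
Visit 7, push []

DFS order: [2, 1, 0, 3, 6, 5, 4, 8, 7]


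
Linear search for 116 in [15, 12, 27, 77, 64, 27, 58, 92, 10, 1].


i=0: 15!=116
i=1: 12!=116
i=2: 27!=116
i=3: 77!=116
i=4: 64!=116
i=5: 27!=116
i=6: 58!=116
i=7: 92!=116
i=8: 10!=116
i=9: 1!=116

Not found, 10 comps


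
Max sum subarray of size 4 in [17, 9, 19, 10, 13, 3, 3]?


[0:4]: 55
[1:5]: 51
[2:6]: 45
[3:7]: 29

Max: 55 at [0:4]


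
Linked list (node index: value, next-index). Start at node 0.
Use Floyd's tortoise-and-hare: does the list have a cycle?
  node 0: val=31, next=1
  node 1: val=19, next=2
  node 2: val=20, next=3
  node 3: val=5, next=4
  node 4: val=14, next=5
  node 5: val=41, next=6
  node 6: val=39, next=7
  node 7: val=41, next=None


Floyd's tortoise (slow, +1) and hare (fast, +2):
  init: slow=0, fast=0
  step 1: slow=1, fast=2
  step 2: slow=2, fast=4
  step 3: slow=3, fast=6
  step 4: fast 6->7->None, no cycle

Cycle: no


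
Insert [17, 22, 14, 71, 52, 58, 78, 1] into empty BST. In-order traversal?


Insert 17: root
Insert 22: R from 17
Insert 14: L from 17
Insert 71: R from 17 -> R from 22
Insert 52: R from 17 -> R from 22 -> L from 71
Insert 58: R from 17 -> R from 22 -> L from 71 -> R from 52
Insert 78: R from 17 -> R from 22 -> R from 71
Insert 1: L from 17 -> L from 14

In-order: [1, 14, 17, 22, 52, 58, 71, 78]


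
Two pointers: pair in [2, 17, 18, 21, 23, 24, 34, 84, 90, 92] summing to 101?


lo=0(2)+hi=9(92)=94
lo=1(17)+hi=9(92)=109
lo=1(17)+hi=8(90)=107
lo=1(17)+hi=7(84)=101

Yes: 17+84=101


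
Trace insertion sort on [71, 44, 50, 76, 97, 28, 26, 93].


Initial: [71, 44, 50, 76, 97, 28, 26, 93]
Insert 44: [44, 71, 50, 76, 97, 28, 26, 93]
Insert 50: [44, 50, 71, 76, 97, 28, 26, 93]
Insert 76: [44, 50, 71, 76, 97, 28, 26, 93]
Insert 97: [44, 50, 71, 76, 97, 28, 26, 93]
Insert 28: [28, 44, 50, 71, 76, 97, 26, 93]
Insert 26: [26, 28, 44, 50, 71, 76, 97, 93]
Insert 93: [26, 28, 44, 50, 71, 76, 93, 97]

Sorted: [26, 28, 44, 50, 71, 76, 93, 97]


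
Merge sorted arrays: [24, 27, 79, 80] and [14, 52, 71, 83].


Take 14 from B
Take 24 from A
Take 27 from A
Take 52 from B
Take 71 from B
Take 79 from A
Take 80 from A

Merged: [14, 24, 27, 52, 71, 79, 80, 83]


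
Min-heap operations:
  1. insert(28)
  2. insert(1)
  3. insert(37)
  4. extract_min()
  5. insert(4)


insert(28) -> [28]
insert(1) -> [1, 28]
insert(37) -> [1, 28, 37]
extract_min()->1, [28, 37]
insert(4) -> [4, 37, 28]

Final heap: [4, 37, 28]


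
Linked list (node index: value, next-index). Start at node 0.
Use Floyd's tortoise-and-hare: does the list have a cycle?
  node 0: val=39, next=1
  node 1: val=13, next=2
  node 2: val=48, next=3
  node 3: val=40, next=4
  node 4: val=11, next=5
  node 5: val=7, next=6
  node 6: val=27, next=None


Floyd's tortoise (slow, +1) and hare (fast, +2):
  init: slow=0, fast=0
  step 1: slow=1, fast=2
  step 2: slow=2, fast=4
  step 3: slow=3, fast=6
  step 4: fast -> None, no cycle

Cycle: no


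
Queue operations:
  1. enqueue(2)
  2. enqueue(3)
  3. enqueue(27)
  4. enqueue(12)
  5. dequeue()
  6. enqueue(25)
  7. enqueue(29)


enqueue(2) -> [2]
enqueue(3) -> [2, 3]
enqueue(27) -> [2, 3, 27]
enqueue(12) -> [2, 3, 27, 12]
dequeue()->2, [3, 27, 12]
enqueue(25) -> [3, 27, 12, 25]
enqueue(29) -> [3, 27, 12, 25, 29]

Final queue: [3, 27, 12, 25, 29]


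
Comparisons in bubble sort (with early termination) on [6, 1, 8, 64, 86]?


Algorithm: bubble sort (with early termination)
Input: [6, 1, 8, 64, 86]
Sorted: [1, 6, 8, 64, 86]

7


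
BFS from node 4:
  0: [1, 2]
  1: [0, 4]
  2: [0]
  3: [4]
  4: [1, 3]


Visit 4, enqueue [1, 3]
Visit 1, enqueue [0]
Visit 3, enqueue []
Visit 0, enqueue [2]
Visit 2, enqueue []

BFS order: [4, 1, 3, 0, 2]
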